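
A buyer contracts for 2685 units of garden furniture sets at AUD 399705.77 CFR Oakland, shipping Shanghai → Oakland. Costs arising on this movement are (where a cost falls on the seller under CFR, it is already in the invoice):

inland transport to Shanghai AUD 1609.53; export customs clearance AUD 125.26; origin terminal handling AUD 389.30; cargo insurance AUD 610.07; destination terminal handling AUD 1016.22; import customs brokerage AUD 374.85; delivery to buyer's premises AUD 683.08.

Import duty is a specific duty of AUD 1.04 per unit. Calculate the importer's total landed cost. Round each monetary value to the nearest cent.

CFR: the seller pays costs through ocean freight to the destination port, but not insurance.
Already in the invoice (seller's account under CFR): inland to port, export clearance, origin terminal — exclude.
CIF value = CFR price + insurance = 399705.77 + 610.07 = 400315.84
Import duty = 2685 × 1.04 = 2792.40
Buyer bears: insurance 610.07 + destination terminal 1016.22 + brokerage 374.85 + delivery 683.08 + duty 2792.40 = 5476.62
Landed cost = invoice 399705.77 + 5476.62 = 405182.39

Total landed cost: AUD 405182.39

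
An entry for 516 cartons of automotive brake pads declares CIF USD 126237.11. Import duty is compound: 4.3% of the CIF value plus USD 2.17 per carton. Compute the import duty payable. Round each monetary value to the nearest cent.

Ad valorem component: 126237.11 × 4.3% = 5428.20
Specific component: 516 × 2.17 = 1119.72
Import duty = 5428.20 + 1119.72 = 6547.92

Import duty: USD 6547.92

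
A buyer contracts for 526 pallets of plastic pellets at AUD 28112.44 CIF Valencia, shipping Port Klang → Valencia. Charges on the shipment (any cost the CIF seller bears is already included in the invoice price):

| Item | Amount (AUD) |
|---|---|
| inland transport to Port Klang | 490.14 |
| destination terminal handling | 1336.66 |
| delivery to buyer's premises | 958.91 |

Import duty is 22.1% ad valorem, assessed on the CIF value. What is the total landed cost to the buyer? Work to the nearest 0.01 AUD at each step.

Total landed cost: AUD 36620.86

CIF: the seller pays costs through ocean freight and marine insurance to the destination port.
Already in the invoice (seller's account under CIF): inland to port — exclude.
The CIF price already equals the CIF value: 28112.44
Import duty = 28112.44 × 22.1% = 6212.85
Buyer bears: destination terminal 1336.66 + delivery 958.91 + duty 6212.85 = 8508.42
Landed cost = invoice 28112.44 + 8508.42 = 36620.86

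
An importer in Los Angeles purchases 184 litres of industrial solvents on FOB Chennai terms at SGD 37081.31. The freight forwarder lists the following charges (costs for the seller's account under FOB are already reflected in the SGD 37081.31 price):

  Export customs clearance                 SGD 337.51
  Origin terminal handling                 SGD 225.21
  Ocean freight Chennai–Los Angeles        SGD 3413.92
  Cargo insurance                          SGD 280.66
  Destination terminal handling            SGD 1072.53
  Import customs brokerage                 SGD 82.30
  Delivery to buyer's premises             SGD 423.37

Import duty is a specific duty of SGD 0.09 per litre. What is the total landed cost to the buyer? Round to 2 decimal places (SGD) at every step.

FOB: the seller bears costs until goods are on board at the origin port; the buyer bears freight, insurance and all costs thereafter.
Already in the invoice (seller's account under FOB): export clearance, origin terminal — exclude.
CIF value = FOB price + freight + insurance = 37081.31 + 3413.92 + 280.66 = 40775.89
Import duty = 184 × 0.09 = 16.56
Buyer bears: freight 3413.92 + insurance 280.66 + destination terminal 1072.53 + brokerage 82.30 + delivery 423.37 + duty 16.56 = 5289.34
Landed cost = invoice 37081.31 + 5289.34 = 42370.65

Total landed cost: SGD 42370.65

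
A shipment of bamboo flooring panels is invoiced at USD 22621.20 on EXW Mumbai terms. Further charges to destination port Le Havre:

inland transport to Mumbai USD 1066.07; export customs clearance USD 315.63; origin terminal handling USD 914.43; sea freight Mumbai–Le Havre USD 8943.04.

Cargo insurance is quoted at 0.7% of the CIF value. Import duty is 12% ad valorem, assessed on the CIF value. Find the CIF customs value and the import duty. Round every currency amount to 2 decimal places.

CIF value: USD 34099.06; import duty: USD 4091.89

Let C be the CIF value. C = EXW price + pre-shipment costs + freight + 0.7% × C
C − 0.7% × C = 22621.20 + 1066.07 + 315.63 + 914.43 + 8943.04
0.993 × C = 33860.37
C = 33860.37 / 0.993 = 34099.06
Insurance premium = 0.7% × 34099.06 = 238.69
Import duty = 34099.06 × 12% = 4091.89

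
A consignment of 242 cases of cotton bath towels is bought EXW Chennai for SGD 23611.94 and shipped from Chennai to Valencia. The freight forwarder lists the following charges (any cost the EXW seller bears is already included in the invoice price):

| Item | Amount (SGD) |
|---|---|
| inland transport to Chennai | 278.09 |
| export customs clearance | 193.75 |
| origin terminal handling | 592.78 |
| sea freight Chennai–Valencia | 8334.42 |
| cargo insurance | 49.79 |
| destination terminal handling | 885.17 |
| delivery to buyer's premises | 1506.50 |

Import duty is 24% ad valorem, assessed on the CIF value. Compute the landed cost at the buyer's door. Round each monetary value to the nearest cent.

EXW: the seller makes goods available at their premises; the buyer bears all onward costs.
CIF value = EXW price + inland to port + export clearance + origin terminal + freight + insurance = 23611.94 + 278.09 + 193.75 + 592.78 + 8334.42 + 49.79 = 33060.77
Import duty = 33060.77 × 24% = 7934.58
Buyer bears: inland to port 278.09 + export clearance 193.75 + origin terminal 592.78 + freight 8334.42 + insurance 49.79 + destination terminal 885.17 + delivery 1506.50 + duty 7934.58 = 19775.08
Landed cost = invoice 23611.94 + 19775.08 = 43387.02

Total landed cost: SGD 43387.02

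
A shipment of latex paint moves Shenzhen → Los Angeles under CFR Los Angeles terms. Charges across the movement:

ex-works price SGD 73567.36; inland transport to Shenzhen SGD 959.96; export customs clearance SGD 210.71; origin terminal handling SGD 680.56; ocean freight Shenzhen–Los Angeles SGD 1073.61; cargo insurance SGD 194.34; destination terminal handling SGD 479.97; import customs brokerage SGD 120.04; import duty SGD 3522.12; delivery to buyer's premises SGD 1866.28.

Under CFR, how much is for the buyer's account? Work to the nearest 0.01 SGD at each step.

CFR: the seller pays costs through ocean freight to the destination port, but not insurance.
Seller's account: goods 73567.36 + inland to port 959.96 + export clearance 210.71 + origin terminal 680.56 + freight 1073.61 = 76492.20
Buyer's account: insurance 194.34 + destination terminal 479.97 + brokerage 120.04 + duty 3522.12 + delivery 1866.28 = 6182.75

Buyer's account: SGD 6182.75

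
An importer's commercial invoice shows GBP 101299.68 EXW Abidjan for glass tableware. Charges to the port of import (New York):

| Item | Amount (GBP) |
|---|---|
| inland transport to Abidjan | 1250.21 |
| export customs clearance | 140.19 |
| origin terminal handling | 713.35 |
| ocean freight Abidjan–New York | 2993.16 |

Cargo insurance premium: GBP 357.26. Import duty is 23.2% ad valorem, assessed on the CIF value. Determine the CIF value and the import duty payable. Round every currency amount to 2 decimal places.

CIF value: GBP 106753.85; import duty: GBP 24766.89

CIF = EXW price + pre-shipment costs + freight + insurance
CIF = 101299.68 + 1250.21 + 140.19 + 713.35 + 2993.16 + 357.26 = 106753.85
Import duty = 106753.85 × 23.2% = 24766.89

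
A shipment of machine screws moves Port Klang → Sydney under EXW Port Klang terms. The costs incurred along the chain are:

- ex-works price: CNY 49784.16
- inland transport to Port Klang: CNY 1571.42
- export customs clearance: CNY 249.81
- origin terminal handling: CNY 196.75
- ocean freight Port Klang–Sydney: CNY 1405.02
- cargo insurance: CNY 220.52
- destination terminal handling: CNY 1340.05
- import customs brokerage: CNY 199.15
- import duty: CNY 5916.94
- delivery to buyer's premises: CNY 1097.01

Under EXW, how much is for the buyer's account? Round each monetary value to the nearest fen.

Buyer's account: CNY 12196.67

EXW: the seller makes goods available at their premises; the buyer bears all onward costs.
Seller's account: goods 49784.16 = 49784.16
Buyer's account: inland to port 1571.42 + export clearance 249.81 + origin terminal 196.75 + freight 1405.02 + insurance 220.52 + destination terminal 1340.05 + brokerage 199.15 + duty 5916.94 + delivery 1097.01 = 12196.67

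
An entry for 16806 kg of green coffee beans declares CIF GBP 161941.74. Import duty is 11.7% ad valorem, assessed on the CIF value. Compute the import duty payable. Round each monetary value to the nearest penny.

Import duty: GBP 18947.18

Import duty = 161941.74 × 11.7% = 18947.18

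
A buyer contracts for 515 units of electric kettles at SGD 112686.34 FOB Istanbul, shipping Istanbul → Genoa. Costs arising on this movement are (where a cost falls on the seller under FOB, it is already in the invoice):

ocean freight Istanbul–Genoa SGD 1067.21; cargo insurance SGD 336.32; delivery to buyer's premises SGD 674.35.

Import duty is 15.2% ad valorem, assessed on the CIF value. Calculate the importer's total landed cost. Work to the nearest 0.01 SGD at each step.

FOB: the seller bears costs until goods are on board at the origin port; the buyer bears freight, insurance and all costs thereafter.
CIF value = FOB price + freight + insurance = 112686.34 + 1067.21 + 336.32 = 114089.87
Import duty = 114089.87 × 15.2% = 17341.66
Buyer bears: freight 1067.21 + insurance 336.32 + delivery 674.35 + duty 17341.66 = 19419.54
Landed cost = invoice 112686.34 + 19419.54 = 132105.88

Total landed cost: SGD 132105.88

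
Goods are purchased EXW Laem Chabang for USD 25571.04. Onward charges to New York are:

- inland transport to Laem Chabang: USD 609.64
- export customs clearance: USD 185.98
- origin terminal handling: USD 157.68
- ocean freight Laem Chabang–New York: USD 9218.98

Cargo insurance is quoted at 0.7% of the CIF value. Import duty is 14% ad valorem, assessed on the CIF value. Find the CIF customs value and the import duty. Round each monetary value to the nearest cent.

CIF value: USD 35995.29; import duty: USD 5039.34

Let C be the CIF value. C = EXW price + pre-shipment costs + freight + 0.7% × C
C − 0.7% × C = 25571.04 + 609.64 + 185.98 + 157.68 + 9218.98
0.993 × C = 35743.32
C = 35743.32 / 0.993 = 35995.29
Insurance premium = 0.7% × 35995.29 = 251.97
Import duty = 35995.29 × 14% = 5039.34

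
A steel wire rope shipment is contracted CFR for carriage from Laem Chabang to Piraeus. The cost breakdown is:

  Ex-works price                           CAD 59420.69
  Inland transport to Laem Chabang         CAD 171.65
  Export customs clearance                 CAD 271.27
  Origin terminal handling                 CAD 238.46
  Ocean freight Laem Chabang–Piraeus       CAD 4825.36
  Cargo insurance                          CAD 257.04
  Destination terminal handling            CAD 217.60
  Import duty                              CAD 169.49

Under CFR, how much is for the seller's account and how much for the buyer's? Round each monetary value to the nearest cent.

Seller: CAD 64927.43; buyer: CAD 644.13

CFR: the seller pays costs through ocean freight to the destination port, but not insurance.
Seller's account: goods 59420.69 + inland to port 171.65 + export clearance 271.27 + origin terminal 238.46 + freight 4825.36 = 64927.43
Buyer's account: insurance 257.04 + destination terminal 217.60 + duty 169.49 = 644.13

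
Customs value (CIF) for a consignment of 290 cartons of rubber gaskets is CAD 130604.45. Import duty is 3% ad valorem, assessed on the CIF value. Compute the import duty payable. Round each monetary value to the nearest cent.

Import duty = 130604.45 × 3% = 3918.13

Import duty: CAD 3918.13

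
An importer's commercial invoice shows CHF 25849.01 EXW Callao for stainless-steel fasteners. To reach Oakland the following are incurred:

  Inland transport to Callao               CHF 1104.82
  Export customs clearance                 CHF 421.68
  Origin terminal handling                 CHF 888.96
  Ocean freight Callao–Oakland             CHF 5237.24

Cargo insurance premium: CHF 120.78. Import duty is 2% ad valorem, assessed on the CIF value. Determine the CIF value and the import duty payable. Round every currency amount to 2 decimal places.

CIF = EXW price + pre-shipment costs + freight + insurance
CIF = 25849.01 + 1104.82 + 421.68 + 888.96 + 5237.24 + 120.78 = 33622.49
Import duty = 33622.49 × 2% = 672.45

CIF value: CHF 33622.49; import duty: CHF 672.45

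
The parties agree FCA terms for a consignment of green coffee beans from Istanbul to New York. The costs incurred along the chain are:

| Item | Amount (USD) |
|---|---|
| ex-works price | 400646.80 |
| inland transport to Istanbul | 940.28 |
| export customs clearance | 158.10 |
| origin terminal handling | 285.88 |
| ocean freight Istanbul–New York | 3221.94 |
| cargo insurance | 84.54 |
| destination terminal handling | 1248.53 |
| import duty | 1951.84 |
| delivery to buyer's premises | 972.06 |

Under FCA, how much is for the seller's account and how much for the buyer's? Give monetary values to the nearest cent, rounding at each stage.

FCA: the seller delivers export-cleared goods to the carrier; the buyer bears costs from that point.
Seller's account: goods 400646.80 + inland to port 940.28 + export clearance 158.10 = 401745.18
Buyer's account: origin terminal 285.88 + freight 3221.94 + insurance 84.54 + destination terminal 1248.53 + duty 1951.84 + delivery 972.06 = 7764.79

Seller: USD 401745.18; buyer: USD 7764.79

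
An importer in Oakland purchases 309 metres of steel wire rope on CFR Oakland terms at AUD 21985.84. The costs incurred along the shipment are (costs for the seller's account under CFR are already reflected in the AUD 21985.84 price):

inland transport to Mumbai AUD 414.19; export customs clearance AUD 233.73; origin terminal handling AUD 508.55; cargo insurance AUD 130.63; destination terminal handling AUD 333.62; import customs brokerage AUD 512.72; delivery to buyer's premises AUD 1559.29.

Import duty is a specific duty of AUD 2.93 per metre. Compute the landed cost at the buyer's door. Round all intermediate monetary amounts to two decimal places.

Total landed cost: AUD 25427.47

CFR: the seller pays costs through ocean freight to the destination port, but not insurance.
Already in the invoice (seller's account under CFR): inland to port, export clearance, origin terminal — exclude.
CIF value = CFR price + insurance = 21985.84 + 130.63 = 22116.47
Import duty = 309 × 2.93 = 905.37
Buyer bears: insurance 130.63 + destination terminal 333.62 + brokerage 512.72 + delivery 1559.29 + duty 905.37 = 3441.63
Landed cost = invoice 21985.84 + 3441.63 = 25427.47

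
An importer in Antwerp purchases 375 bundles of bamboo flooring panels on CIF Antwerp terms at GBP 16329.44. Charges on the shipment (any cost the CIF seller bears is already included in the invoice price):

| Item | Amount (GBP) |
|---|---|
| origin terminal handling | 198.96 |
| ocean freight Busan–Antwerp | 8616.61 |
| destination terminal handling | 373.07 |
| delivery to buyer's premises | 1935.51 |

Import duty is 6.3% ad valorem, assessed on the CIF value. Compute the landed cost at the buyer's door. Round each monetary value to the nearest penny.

Total landed cost: GBP 19666.77

CIF: the seller pays costs through ocean freight and marine insurance to the destination port.
Already in the invoice (seller's account under CIF): origin terminal, freight — exclude.
The CIF price already equals the CIF value: 16329.44
Import duty = 16329.44 × 6.3% = 1028.75
Buyer bears: destination terminal 373.07 + delivery 1935.51 + duty 1028.75 = 3337.33
Landed cost = invoice 16329.44 + 3337.33 = 19666.77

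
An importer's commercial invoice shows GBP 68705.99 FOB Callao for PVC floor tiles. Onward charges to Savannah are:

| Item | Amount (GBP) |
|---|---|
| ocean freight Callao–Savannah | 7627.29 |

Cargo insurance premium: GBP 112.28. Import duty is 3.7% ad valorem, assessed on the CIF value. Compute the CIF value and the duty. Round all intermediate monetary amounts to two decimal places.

CIF value: GBP 76445.56; import duty: GBP 2828.49

CIF = FOB price + freight + insurance
CIF = 68705.99 + 7627.29 + 112.28 = 76445.56
Import duty = 76445.56 × 3.7% = 2828.49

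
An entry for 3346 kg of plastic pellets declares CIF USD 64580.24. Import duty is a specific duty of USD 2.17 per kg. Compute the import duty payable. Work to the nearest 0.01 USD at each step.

Import duty: USD 7260.82

Import duty = 3346 × 2.17 = 7260.82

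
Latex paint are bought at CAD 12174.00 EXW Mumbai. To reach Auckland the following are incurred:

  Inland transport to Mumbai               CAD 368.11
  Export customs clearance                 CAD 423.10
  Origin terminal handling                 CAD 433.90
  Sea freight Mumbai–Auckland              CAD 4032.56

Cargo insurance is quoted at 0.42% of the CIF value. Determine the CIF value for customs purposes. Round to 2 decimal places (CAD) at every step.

CIF value: CAD 17505.19

Let C be the CIF value. C = EXW price + pre-shipment costs + freight + 0.42% × C
C − 0.42% × C = 12174.00 + 368.11 + 423.10 + 433.90 + 4032.56
0.9958 × C = 17431.67
C = 17431.67 / 0.9958 = 17505.19
Insurance premium = 0.42% × 17505.19 = 73.52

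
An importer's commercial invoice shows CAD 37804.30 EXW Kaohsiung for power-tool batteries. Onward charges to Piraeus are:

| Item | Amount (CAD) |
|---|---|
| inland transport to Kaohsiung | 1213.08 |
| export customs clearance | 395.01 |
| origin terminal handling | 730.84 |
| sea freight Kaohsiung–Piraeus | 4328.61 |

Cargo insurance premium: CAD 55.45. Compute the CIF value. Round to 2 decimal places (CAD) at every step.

CIF value: CAD 44527.29

CIF = EXW price + pre-shipment costs + freight + insurance
CIF = 37804.30 + 1213.08 + 395.01 + 730.84 + 4328.61 + 55.45 = 44527.29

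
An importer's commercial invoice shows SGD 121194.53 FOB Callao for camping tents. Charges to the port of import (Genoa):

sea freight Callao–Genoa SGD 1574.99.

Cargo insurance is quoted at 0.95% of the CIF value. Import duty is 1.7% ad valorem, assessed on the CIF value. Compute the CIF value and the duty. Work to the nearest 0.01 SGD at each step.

Let C be the CIF value. C = FOB price + freight + 0.95% × C
C − 0.95% × C = 121194.53 + 1574.99
0.9905 × C = 122769.52
C = 122769.52 / 0.9905 = 123947.02
Insurance premium = 0.95% × 123947.02 = 1177.50
Import duty = 123947.02 × 1.7% = 2107.10

CIF value: SGD 123947.02; import duty: SGD 2107.10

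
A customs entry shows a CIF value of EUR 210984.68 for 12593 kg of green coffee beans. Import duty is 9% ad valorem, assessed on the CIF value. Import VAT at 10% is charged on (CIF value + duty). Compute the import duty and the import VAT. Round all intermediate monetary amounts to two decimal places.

Import duty = 210984.68 × 9% = 18988.62
VAT base = CIF + duty = 210984.68 + 18988.62 = 229973.30
Import VAT = 229973.30 × 10% = 22997.33

Import duty: EUR 18988.62; import VAT: EUR 22997.33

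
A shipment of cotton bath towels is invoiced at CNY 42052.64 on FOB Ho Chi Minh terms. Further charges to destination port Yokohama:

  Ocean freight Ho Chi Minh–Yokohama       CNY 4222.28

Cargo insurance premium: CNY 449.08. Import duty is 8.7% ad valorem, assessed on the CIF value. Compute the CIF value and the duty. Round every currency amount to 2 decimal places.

CIF = FOB price + freight + insurance
CIF = 42052.64 + 4222.28 + 449.08 = 46724.00
Import duty = 46724.00 × 8.7% = 4064.99

CIF value: CNY 46724.00; import duty: CNY 4064.99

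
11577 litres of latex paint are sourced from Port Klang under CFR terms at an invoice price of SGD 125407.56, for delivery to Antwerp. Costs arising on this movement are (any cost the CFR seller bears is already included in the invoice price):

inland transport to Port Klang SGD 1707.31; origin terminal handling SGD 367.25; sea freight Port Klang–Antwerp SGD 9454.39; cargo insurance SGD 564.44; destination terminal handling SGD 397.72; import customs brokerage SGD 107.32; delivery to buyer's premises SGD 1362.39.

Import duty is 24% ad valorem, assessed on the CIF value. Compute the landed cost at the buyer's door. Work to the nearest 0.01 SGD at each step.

Total landed cost: SGD 158072.71

CFR: the seller pays costs through ocean freight to the destination port, but not insurance.
Already in the invoice (seller's account under CFR): inland to port, origin terminal, freight — exclude.
CIF value = CFR price + insurance = 125407.56 + 564.44 = 125972.00
Import duty = 125972.00 × 24% = 30233.28
Buyer bears: insurance 564.44 + destination terminal 397.72 + brokerage 107.32 + delivery 1362.39 + duty 30233.28 = 32665.15
Landed cost = invoice 125407.56 + 32665.15 = 158072.71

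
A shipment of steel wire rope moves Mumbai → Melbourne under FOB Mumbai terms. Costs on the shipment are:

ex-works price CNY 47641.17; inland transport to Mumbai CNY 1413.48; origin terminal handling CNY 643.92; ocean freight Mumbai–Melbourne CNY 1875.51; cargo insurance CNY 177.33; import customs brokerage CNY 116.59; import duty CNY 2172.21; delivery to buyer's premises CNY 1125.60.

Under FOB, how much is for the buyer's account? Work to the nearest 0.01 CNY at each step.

Buyer's account: CNY 5467.24

FOB: the seller bears costs until goods are on board at the origin port; the buyer bears freight, insurance and all costs thereafter.
Seller's account: goods 47641.17 + inland to port 1413.48 + origin terminal 643.92 = 49698.57
Buyer's account: freight 1875.51 + insurance 177.33 + brokerage 116.59 + duty 2172.21 + delivery 1125.60 = 5467.24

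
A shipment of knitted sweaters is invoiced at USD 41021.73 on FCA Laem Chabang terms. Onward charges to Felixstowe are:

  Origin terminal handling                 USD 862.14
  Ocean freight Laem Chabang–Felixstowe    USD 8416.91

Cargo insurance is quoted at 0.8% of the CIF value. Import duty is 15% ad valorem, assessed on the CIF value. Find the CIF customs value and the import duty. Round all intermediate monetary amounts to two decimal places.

Let C be the CIF value. C = FCA price + pre-shipment costs + freight + 0.8% × C
C − 0.8% × C = 41021.73 + 862.14 + 8416.91
0.992 × C = 50300.78
C = 50300.78 / 0.992 = 50706.43
Insurance premium = 0.8% × 50706.43 = 405.65
Import duty = 50706.43 × 15% = 7605.96

CIF value: USD 50706.43; import duty: USD 7605.96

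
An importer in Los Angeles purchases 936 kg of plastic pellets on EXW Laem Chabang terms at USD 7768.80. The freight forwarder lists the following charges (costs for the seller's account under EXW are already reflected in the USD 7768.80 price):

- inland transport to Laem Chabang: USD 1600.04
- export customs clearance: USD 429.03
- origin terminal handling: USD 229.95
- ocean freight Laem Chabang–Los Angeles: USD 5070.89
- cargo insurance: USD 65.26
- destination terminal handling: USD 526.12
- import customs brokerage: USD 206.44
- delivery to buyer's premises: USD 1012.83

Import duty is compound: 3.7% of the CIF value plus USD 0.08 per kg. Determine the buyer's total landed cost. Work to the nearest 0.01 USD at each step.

EXW: the seller makes goods available at their premises; the buyer bears all onward costs.
CIF value = EXW price + inland to port + export clearance + origin terminal + freight + insurance = 7768.80 + 1600.04 + 429.03 + 229.95 + 5070.89 + 65.26 = 15163.97
Ad valorem component: 15163.97 × 3.7% = 561.07
Specific component: 936 × 0.08 = 74.88
Import duty = 561.07 + 74.88 = 635.95
Buyer bears: inland to port 1600.04 + export clearance 429.03 + origin terminal 229.95 + freight 5070.89 + insurance 65.26 + destination terminal 526.12 + brokerage 206.44 + delivery 1012.83 + duty 635.95 = 9776.51
Landed cost = invoice 7768.80 + 9776.51 = 17545.31

Total landed cost: USD 17545.31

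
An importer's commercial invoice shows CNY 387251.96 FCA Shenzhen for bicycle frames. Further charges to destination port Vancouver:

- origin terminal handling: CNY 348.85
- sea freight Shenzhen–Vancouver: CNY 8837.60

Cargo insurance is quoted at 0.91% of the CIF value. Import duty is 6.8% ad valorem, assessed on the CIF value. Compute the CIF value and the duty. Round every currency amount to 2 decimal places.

CIF value: CNY 400079.13; import duty: CNY 27205.38

Let C be the CIF value. C = FCA price + pre-shipment costs + freight + 0.91% × C
C − 0.91% × C = 387251.96 + 348.85 + 8837.60
0.9909 × C = 396438.41
C = 396438.41 / 0.9909 = 400079.13
Insurance premium = 0.91% × 400079.13 = 3640.72
Import duty = 400079.13 × 6.8% = 27205.38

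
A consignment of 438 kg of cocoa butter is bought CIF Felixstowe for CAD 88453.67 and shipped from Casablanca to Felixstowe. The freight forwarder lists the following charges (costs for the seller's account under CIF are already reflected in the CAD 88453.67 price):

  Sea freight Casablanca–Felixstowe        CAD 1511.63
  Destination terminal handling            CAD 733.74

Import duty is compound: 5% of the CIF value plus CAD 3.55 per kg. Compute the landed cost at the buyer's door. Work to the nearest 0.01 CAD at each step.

Total landed cost: CAD 95164.99

CIF: the seller pays costs through ocean freight and marine insurance to the destination port.
Already in the invoice (seller's account under CIF): freight — exclude.
The CIF price already equals the CIF value: 88453.67
Ad valorem component: 88453.67 × 5% = 4422.68
Specific component: 438 × 3.55 = 1554.90
Import duty = 4422.68 + 1554.90 = 5977.58
Buyer bears: destination terminal 733.74 + duty 5977.58 = 6711.32
Landed cost = invoice 88453.67 + 6711.32 = 95164.99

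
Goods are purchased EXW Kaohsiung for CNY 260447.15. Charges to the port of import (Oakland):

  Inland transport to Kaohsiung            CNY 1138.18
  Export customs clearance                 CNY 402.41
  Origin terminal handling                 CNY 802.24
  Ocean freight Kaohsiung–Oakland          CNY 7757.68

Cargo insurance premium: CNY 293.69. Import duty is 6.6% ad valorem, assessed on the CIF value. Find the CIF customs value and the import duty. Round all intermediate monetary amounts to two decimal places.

CIF value: CNY 270841.35; import duty: CNY 17875.53

CIF = EXW price + pre-shipment costs + freight + insurance
CIF = 260447.15 + 1138.18 + 402.41 + 802.24 + 7757.68 + 293.69 = 270841.35
Import duty = 270841.35 × 6.6% = 17875.53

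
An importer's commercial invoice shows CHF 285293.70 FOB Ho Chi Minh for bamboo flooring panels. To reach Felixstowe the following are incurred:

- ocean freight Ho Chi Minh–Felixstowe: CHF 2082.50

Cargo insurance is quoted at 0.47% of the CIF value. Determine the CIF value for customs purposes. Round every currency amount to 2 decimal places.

CIF value: CHF 288733.25

Let C be the CIF value. C = FOB price + freight + 0.47% × C
C − 0.47% × C = 285293.70 + 2082.50
0.9953 × C = 287376.20
C = 287376.20 / 0.9953 = 288733.25
Insurance premium = 0.47% × 288733.25 = 1357.05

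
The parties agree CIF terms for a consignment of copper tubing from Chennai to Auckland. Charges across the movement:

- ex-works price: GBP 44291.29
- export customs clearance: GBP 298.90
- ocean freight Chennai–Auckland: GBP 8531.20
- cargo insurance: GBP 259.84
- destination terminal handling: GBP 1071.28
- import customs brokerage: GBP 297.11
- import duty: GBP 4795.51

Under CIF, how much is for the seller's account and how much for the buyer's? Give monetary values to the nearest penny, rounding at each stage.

Seller: GBP 53381.23; buyer: GBP 6163.90

CIF: the seller pays costs through ocean freight and marine insurance to the destination port.
Seller's account: goods 44291.29 + export clearance 298.90 + freight 8531.20 + insurance 259.84 = 53381.23
Buyer's account: destination terminal 1071.28 + brokerage 297.11 + duty 4795.51 = 6163.90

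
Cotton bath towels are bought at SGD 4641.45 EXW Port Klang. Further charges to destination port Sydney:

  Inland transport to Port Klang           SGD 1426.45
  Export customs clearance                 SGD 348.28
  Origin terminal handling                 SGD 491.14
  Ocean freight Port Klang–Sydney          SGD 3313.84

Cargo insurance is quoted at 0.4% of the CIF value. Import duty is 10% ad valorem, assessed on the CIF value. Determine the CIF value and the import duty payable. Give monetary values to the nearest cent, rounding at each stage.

Let C be the CIF value. C = EXW price + pre-shipment costs + freight + 0.4% × C
C − 0.4% × C = 4641.45 + 1426.45 + 348.28 + 491.14 + 3313.84
0.996 × C = 10221.16
C = 10221.16 / 0.996 = 10262.21
Insurance premium = 0.4% × 10262.21 = 41.05
Import duty = 10262.21 × 10% = 1026.22

CIF value: SGD 10262.21; import duty: SGD 1026.22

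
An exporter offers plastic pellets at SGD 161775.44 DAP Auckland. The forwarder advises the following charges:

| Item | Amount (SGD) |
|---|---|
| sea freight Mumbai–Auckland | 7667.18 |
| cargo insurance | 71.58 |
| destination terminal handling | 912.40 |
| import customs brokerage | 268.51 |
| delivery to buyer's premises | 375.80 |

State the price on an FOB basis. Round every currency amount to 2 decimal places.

Not relevant to the conversion: brokerage — on the buyer under both terms; not part of either seller's price.
From DAP to FOB, the seller no longer bears: freight, insurance, destination terminal, delivery.
FOB price = 161775.44 − 7667.18 − 71.58 − 912.40 − 375.80 = 152748.48

FOB price: SGD 152748.48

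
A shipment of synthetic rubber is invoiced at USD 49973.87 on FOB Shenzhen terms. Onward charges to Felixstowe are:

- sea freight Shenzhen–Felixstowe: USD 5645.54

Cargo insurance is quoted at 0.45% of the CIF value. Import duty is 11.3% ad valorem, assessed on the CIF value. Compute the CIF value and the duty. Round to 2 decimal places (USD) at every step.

CIF value: USD 55870.83; import duty: USD 6313.40

Let C be the CIF value. C = FOB price + freight + 0.45% × C
C − 0.45% × C = 49973.87 + 5645.54
0.9955 × C = 55619.41
C = 55619.41 / 0.9955 = 55870.83
Insurance premium = 0.45% × 55870.83 = 251.42
Import duty = 55870.83 × 11.3% = 6313.40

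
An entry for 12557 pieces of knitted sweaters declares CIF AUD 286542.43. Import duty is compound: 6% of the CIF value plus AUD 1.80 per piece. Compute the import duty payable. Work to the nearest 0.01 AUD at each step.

Ad valorem component: 286542.43 × 6% = 17192.55
Specific component: 12557 × 1.80 = 22602.60
Import duty = 17192.55 + 22602.60 = 39795.15

Import duty: AUD 39795.15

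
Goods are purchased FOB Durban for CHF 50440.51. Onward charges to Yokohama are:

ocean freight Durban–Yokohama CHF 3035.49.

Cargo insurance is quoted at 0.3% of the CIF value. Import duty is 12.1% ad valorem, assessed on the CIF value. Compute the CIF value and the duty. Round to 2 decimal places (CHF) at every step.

Let C be the CIF value. C = FOB price + freight + 0.3% × C
C − 0.3% × C = 50440.51 + 3035.49
0.997 × C = 53476.00
C = 53476.00 / 0.997 = 53636.91
Insurance premium = 0.3% × 53636.91 = 160.91
Import duty = 53636.91 × 12.1% = 6490.07

CIF value: CHF 53636.91; import duty: CHF 6490.07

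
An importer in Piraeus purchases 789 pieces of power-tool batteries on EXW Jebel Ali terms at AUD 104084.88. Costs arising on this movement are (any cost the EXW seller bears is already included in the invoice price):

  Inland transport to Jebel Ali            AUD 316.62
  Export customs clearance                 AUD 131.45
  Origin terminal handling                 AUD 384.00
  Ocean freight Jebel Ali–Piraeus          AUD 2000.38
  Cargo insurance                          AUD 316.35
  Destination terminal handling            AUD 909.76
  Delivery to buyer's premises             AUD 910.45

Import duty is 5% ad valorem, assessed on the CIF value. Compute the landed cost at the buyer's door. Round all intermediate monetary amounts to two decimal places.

EXW: the seller makes goods available at their premises; the buyer bears all onward costs.
CIF value = EXW price + inland to port + export clearance + origin terminal + freight + insurance = 104084.88 + 316.62 + 131.45 + 384.00 + 2000.38 + 316.35 = 107233.68
Import duty = 107233.68 × 5% = 5361.68
Buyer bears: inland to port 316.62 + export clearance 131.45 + origin terminal 384.00 + freight 2000.38 + insurance 316.35 + destination terminal 909.76 + delivery 910.45 + duty 5361.68 = 10330.69
Landed cost = invoice 104084.88 + 10330.69 = 114415.57

Total landed cost: AUD 114415.57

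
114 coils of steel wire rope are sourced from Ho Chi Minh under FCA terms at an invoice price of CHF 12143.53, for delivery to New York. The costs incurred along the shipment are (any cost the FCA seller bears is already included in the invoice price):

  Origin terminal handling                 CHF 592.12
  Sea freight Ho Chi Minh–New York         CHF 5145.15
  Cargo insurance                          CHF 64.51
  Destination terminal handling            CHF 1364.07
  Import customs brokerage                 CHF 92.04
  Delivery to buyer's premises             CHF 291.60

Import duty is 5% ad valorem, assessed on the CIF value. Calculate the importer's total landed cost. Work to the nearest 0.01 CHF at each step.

Total landed cost: CHF 20590.29

FCA: the seller delivers export-cleared goods to the carrier; the buyer bears costs from that point.
CIF value = FCA price + origin terminal + freight + insurance = 12143.53 + 592.12 + 5145.15 + 64.51 = 17945.31
Import duty = 17945.31 × 5% = 897.27
Buyer bears: origin terminal 592.12 + freight 5145.15 + insurance 64.51 + destination terminal 1364.07 + brokerage 92.04 + delivery 291.60 + duty 897.27 = 8446.76
Landed cost = invoice 12143.53 + 8446.76 = 20590.29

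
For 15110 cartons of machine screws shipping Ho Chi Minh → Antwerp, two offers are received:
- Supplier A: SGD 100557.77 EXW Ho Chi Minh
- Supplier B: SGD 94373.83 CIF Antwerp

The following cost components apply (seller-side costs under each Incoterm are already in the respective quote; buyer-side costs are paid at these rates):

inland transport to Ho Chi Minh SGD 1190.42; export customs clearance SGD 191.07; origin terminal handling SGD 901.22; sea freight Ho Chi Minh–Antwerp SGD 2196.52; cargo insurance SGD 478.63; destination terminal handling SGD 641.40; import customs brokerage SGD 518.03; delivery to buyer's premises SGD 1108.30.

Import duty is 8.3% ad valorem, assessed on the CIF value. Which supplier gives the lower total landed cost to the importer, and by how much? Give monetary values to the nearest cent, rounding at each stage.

Supplier B is cheaper by SGD 12066.57

Supplier A (EXW):
CIF value = EXW price + inland to port + export clearance + origin terminal + freight + insurance = 100557.77 + 1190.42 + 191.07 + 901.22 + 2196.52 + 478.63 = 105515.63
Import duty = 105515.63 × 8.3% = 8757.80
Buyer bears (A): 1190.42 + 191.07 + 901.22 + 2196.52 + 478.63 + 641.40 + 518.03 + 1108.30 = 7225.59
Landed cost (A) = invoice 100557.77 + 7225.59 + duty 8757.80 = 116541.16
Supplier B (CIF):
The CIF price already equals the CIF value: 94373.83
Import duty = 94373.83 × 8.3% = 7833.03
Buyer bears (B): 641.40 + 518.03 + 1108.30 = 2267.73
Landed cost (B) = invoice 94373.83 + 2267.73 + duty 7833.03 = 104474.59
Difference = |116541.16 − 104474.59| = 12066.57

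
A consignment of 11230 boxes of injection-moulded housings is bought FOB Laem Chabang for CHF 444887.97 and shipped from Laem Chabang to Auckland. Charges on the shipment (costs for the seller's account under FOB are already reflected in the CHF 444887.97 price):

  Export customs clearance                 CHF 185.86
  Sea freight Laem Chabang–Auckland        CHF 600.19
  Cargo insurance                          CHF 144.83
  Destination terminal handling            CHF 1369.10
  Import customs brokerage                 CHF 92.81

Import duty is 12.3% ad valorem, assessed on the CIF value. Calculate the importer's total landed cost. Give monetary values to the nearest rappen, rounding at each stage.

FOB: the seller bears costs until goods are on board at the origin port; the buyer bears freight, insurance and all costs thereafter.
Already in the invoice (seller's account under FOB): export clearance — exclude.
CIF value = FOB price + freight + insurance = 444887.97 + 600.19 + 144.83 = 445632.99
Import duty = 445632.99 × 12.3% = 54812.86
Buyer bears: freight 600.19 + insurance 144.83 + destination terminal 1369.10 + brokerage 92.81 + duty 54812.86 = 57019.79
Landed cost = invoice 444887.97 + 57019.79 = 501907.76

Total landed cost: CHF 501907.76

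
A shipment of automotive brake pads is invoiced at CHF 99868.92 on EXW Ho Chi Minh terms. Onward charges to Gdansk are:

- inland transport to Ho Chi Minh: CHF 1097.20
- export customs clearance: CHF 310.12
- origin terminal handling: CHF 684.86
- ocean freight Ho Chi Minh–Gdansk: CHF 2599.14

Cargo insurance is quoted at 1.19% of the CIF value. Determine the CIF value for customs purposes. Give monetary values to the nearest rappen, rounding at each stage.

CIF value: CHF 105819.49

Let C be the CIF value. C = EXW price + pre-shipment costs + freight + 1.19% × C
C − 1.19% × C = 99868.92 + 1097.20 + 310.12 + 684.86 + 2599.14
0.9881 × C = 104560.24
C = 104560.24 / 0.9881 = 105819.49
Insurance premium = 1.19% × 105819.49 = 1259.25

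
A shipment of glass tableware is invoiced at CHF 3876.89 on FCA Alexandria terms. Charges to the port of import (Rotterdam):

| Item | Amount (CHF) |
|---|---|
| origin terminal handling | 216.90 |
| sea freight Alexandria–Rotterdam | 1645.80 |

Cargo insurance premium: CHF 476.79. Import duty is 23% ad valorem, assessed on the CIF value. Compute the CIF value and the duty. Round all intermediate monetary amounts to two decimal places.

CIF value: CHF 6216.38; import duty: CHF 1429.77

CIF = FCA price + pre-shipment costs + freight + insurance
CIF = 3876.89 + 216.90 + 1645.80 + 476.79 = 6216.38
Import duty = 6216.38 × 23% = 1429.77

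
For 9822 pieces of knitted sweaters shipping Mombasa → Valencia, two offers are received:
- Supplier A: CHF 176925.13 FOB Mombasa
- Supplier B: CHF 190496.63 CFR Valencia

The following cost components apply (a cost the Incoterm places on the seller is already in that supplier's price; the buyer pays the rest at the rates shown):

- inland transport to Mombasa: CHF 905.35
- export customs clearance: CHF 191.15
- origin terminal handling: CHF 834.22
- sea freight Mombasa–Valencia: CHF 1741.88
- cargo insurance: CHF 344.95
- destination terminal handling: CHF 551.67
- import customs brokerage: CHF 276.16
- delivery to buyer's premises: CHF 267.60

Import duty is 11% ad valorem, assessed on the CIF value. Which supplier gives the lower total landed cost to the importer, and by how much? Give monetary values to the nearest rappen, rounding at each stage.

Supplier A is cheaper by CHF 13130.87

Supplier A (FOB):
CIF value = FOB price + freight + insurance = 176925.13 + 1741.88 + 344.95 = 179011.96
Import duty = 179011.96 × 11% = 19691.32
Buyer bears (A): 1741.88 + 344.95 + 551.67 + 276.16 + 267.60 = 3182.26
Landed cost (A) = invoice 176925.13 + 3182.26 + duty 19691.32 = 199798.71
Supplier B (CFR):
CIF value = CFR price + insurance = 190496.63 + 344.95 = 190841.58
Import duty = 190841.58 × 11% = 20992.57
Buyer bears (B): 344.95 + 551.67 + 276.16 + 267.60 = 1440.38
Landed cost (B) = invoice 190496.63 + 1440.38 + duty 20992.57 = 212929.58
Difference = |199798.71 − 212929.58| = 13130.87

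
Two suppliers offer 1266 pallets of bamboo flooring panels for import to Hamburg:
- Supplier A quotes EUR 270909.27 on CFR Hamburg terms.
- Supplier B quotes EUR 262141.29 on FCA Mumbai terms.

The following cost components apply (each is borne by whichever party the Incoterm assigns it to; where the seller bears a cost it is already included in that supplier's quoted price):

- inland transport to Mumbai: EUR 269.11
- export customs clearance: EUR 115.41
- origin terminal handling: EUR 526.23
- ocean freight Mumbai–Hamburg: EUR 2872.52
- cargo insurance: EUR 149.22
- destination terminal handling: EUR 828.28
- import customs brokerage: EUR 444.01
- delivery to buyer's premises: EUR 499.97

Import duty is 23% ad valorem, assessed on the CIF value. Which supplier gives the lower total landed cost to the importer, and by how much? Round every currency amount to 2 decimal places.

Supplier A (CFR):
CIF value = CFR price + insurance = 270909.27 + 149.22 = 271058.49
Import duty = 271058.49 × 23% = 62343.45
Buyer bears (A): 149.22 + 828.28 + 444.01 + 499.97 = 1921.48
Landed cost (A) = invoice 270909.27 + 1921.48 + duty 62343.45 = 335174.20
Supplier B (FCA):
CIF value = FCA price + origin terminal + freight + insurance = 262141.29 + 526.23 + 2872.52 + 149.22 = 265689.26
Import duty = 265689.26 × 23% = 61108.53
Buyer bears (B): 526.23 + 2872.52 + 149.22 + 828.28 + 444.01 + 499.97 = 5320.23
Landed cost (B) = invoice 262141.29 + 5320.23 + duty 61108.53 = 328570.05
Difference = |335174.20 − 328570.05| = 6604.15

Supplier B is cheaper by EUR 6604.15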